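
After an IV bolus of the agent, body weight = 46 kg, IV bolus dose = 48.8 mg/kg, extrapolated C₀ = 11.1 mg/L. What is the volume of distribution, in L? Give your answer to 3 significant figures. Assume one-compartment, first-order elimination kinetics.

Dose = 48.8 × 46 = 2245 mg
Vd = Dose / C₀ = 2245 / 11.1 = 202.3 L

202 L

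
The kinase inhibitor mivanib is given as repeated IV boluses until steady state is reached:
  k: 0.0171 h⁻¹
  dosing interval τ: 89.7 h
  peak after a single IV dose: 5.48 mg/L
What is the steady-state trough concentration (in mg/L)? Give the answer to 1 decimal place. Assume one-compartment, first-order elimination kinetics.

e^(−kτ) = e^(−0.01710 × 89.7) = 0.2157
Accumulation ratio R = 1 / (1 − e^(−kτ)) = 1 / (1 − 0.2157) = 1.275
Steady-state trough = C₀ × R × e^(−kτ) = 5.48 × 1.275 × 0.2157 = 1.507 mg/L

1.5 mg/L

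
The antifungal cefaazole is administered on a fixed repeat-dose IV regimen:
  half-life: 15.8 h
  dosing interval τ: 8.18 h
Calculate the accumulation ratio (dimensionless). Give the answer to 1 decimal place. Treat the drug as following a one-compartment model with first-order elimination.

3.3

k = ln2 / t½ = 0.693147 / 15.8 = 0.04387 h⁻¹
e^(−kτ) = e^(−0.04387 × 8.18) = 0.6985
Accumulation ratio R = 1 / (1 − e^(−kτ)) = 1 / (1 − 0.6985) = 3.317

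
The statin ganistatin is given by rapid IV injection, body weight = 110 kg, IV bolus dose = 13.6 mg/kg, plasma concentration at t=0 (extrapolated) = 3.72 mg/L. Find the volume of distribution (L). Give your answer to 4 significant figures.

Dose = 13.6 × 110 = 1496 mg
Vd = Dose / C₀ = 1496 / 3.72 = 402.2 L

402.2 L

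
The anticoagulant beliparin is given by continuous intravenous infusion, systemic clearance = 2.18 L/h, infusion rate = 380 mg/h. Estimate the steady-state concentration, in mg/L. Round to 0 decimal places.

174 mg/L

At steady state Css = R₀ / CL = 380 / 2.180 = 174.3 mg/L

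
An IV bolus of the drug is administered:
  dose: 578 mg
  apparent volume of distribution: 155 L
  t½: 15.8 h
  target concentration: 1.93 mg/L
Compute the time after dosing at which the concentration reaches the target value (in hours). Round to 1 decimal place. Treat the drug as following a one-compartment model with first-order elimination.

15.0 h

C₀ = Dose / Vd = 578.0 / 155 = 3.729 mg/L
k = ln2 / t½ = 0.693147 / 15.8 = 0.04387 h⁻¹
t = ln(C₀ / C) / k = ln(3.729 / 1.93) / 0.04387
  = ln(1.932) / 0.04387 = 0.6586 / 0.04387 = 15.01 h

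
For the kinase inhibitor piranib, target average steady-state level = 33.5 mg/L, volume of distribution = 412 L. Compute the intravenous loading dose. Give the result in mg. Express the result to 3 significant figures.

LD = Css × Vd = 33.5 × 412 = 13800 mg

13800 mg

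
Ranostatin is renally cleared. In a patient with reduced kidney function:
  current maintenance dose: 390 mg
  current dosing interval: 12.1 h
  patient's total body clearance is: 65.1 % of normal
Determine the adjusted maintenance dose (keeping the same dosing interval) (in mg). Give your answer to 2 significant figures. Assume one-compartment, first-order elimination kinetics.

250 mg

To keep the same average steady-state level, dosing rate must scale with clearance.
CL ratio = 65.1 / 100 = 0.6510
New dose (same interval) = 390 × 0.6510 = 253.9 mg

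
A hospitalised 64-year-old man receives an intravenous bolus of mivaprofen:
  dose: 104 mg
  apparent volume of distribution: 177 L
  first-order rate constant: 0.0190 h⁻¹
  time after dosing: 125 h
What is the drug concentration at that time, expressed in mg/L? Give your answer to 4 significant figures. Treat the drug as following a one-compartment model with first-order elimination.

C₀ = Dose / Vd = 104.0 / 177 = 0.5876 mg/L
C = C₀ · e^(−k·t) = 0.5876 × e^(−0.01900 × 125)
  = 0.5876 × 0.09301 = 0.05465 mg/L

0.05465 mg/L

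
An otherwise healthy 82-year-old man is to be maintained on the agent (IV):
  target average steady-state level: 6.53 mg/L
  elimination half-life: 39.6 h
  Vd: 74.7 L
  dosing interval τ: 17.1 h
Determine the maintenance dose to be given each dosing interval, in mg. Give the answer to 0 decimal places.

k = ln2 / t½ = 0.693147 / 39.6 = 0.01750 h⁻¹
CL = k × Vd = 0.01750 × 74.7 = 1.307 L/h
At steady state, Dose/τ = Css × CL.
Dose = Css × CL × τ = 6.53 × 1.307 × 17.1 = 145.9 mg

146 mg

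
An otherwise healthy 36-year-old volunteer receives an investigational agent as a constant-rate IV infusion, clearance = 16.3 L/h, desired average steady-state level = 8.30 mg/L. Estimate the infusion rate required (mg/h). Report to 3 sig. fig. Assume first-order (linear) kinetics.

135 mg/h

At steady state, infusion rate R₀ = Css × CL = 8.30 × 16.30 = 135.3 mg/h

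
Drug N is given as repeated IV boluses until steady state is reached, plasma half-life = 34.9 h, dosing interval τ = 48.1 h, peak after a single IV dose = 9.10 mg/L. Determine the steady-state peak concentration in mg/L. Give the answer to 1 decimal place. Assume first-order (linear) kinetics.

k = ln2 / t½ = 0.693147 / 34.9 = 0.01986 h⁻¹
e^(−kτ) = e^(−0.01986 × 48.1) = 0.3847
Accumulation ratio R = 1 / (1 − e^(−kτ)) = 1 / (1 − 0.3847) = 1.625
Steady-state peak = C₀ × R = 9.10 × 1.625 = 14.79 mg/L

14.8 mg/L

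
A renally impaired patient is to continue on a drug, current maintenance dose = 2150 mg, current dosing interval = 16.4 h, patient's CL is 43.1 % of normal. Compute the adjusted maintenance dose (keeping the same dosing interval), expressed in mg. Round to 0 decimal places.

927 mg

To keep the same average steady-state level, dosing rate must scale with clearance.
CL ratio = 43.1 / 100 = 0.4310
New dose (same interval) = 2150 × 0.4310 = 926.7 mg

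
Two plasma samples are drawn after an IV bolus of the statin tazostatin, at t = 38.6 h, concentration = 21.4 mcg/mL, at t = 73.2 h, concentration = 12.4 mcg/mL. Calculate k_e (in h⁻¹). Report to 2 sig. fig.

0.016 h⁻¹

k = ln(C₁/C₂) / (t₂ − t₁) = ln(21.4/12.4) / (73.2 − 38.6)
  = 0.5457 / 34.60 = 0.01577 h⁻¹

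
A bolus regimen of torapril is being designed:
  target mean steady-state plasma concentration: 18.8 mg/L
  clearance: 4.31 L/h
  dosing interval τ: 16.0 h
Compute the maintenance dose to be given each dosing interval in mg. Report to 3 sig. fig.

At steady state, Dose/τ = Css × CL.
Dose = Css × CL × τ = 18.8 × 4.310 × 16.0 = 1296 mg

1300 mg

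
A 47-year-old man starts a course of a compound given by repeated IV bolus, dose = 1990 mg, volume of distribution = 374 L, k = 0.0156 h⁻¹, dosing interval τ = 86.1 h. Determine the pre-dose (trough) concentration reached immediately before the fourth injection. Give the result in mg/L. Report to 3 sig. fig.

1.85 mg/L

C₀ per dose = Dose / Vd = 1990 / 374 = 5.321 mg/L
Fraction remaining after one interval: r = e^(−kτ) = e^(−0.01560 × 86.1) = 0.2610
Before dose 4, 3 doses have been given (aged 1τ, 2τ, 3τ).
C_trough = C₀ × (r + r² + … + r^3) = C₀ × r(1−r^3)/(1−r)
        = 5.321 × 0.2610 × (1 − 0.01778) / (1 − 0.2610) = 1.846 mg/L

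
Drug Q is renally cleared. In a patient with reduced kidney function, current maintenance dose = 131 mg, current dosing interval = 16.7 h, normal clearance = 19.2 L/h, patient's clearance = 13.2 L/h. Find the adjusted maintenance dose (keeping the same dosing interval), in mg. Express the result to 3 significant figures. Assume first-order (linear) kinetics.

90.1 mg

To keep the same average steady-state level, dosing rate must scale with clearance.
CL ratio = 13.2 / 19.2 = 0.6875
New dose (same interval) = 131 × 0.6875 = 90.06 mg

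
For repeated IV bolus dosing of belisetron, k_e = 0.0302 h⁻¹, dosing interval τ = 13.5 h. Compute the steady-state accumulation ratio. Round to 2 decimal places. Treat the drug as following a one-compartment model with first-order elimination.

2.99

e^(−kτ) = e^(−0.03020 × 13.5) = 0.6652
Accumulation ratio R = 1 / (1 − e^(−kτ)) = 1 / (1 − 0.6652) = 2.987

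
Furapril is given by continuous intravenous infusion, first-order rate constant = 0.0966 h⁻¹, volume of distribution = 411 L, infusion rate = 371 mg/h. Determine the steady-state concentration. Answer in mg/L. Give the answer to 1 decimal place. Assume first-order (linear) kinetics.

CL = k × Vd = 0.09660 × 411 = 39.70 L/h
At steady state Css = R₀ / CL = 371 / 39.70 = 9.345 mg/L

9.3 mg/L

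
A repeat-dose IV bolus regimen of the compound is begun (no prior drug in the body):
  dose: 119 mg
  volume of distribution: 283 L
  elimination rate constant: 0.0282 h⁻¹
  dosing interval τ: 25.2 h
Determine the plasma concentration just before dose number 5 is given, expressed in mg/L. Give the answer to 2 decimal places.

C₀ per dose = Dose / Vd = 119 / 283 = 0.4205 mg/L
Fraction remaining after one interval: r = e^(−kτ) = e^(−0.02820 × 25.2) = 0.4913
Before dose 5, 4 doses have been given (aged 1τ, 2τ, 3τ, 4τ).
C_trough = C₀ × (r + r² + … + r^4) = C₀ × r(1−r^4)/(1−r)
        = 0.4205 × 0.4913 × (1 − 0.05826) / (1 − 0.4913) = 0.3825 mg/L

0.38 mg/L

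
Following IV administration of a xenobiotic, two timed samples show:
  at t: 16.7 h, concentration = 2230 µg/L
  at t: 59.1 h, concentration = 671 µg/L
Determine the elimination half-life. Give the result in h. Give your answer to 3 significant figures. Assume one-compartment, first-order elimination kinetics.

24.5 h

k = ln(C₁/C₂) / (t₂ − t₁) = ln(2230/671) / (59.1 − 16.7)
  = 1.201 / 42.40 = 0.02833 h⁻¹
t½ = ln2 / k = 0.693147 / 0.02833 = 24.47 h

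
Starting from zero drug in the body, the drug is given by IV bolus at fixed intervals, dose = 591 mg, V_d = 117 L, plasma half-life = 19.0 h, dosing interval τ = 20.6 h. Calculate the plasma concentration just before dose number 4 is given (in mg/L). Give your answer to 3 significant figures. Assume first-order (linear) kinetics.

4.04 mg/L

C₀ per dose = Dose / Vd = 591 / 117 = 5.051 mg/L
k = ln2 / t½ = 0.693147 / 19.0 = 0.03648 h⁻¹
Fraction remaining after one interval: r = e^(−kτ) = e^(−0.03648 × 20.6) = 0.4717
Before dose 4, 3 doses have been given (aged 1τ, 2τ, 3τ).
C_trough = C₀ × (r + r² + … + r^3) = C₀ × r(1−r^3)/(1−r)
        = 5.051 × 0.4717 × (1 − 0.1050) / (1 − 0.4717) = 4.036 mg/L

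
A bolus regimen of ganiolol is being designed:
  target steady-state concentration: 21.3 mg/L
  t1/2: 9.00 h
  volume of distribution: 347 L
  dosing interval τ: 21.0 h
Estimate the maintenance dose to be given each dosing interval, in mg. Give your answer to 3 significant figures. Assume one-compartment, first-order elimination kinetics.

12000 mg

k = ln2 / t½ = 0.693147 / 9.00 = 0.07702 h⁻¹
CL = k × Vd = 0.07702 × 347 = 26.73 L/h
At steady state, Dose/τ = Css × CL.
Dose = Css × CL × τ = 21.3 × 26.73 × 21.0 = 11960 mg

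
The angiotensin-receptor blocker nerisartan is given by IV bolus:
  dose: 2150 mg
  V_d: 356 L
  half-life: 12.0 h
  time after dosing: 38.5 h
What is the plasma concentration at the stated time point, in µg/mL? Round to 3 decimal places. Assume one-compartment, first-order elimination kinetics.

0.653 µg/mL

C₀ = Dose / Vd = 2150 / 356 = 6.039 mg/L
k = ln2 / t½ = 0.693147 / 12.0 = 0.05776 h⁻¹
C = C₀ · e^(−k·t) = 6.039 × e^(−0.05776 × 38.5)
  = 6.039 × 0.1082 = 0.6534 mg/L
(0.6534 mg/L = 0.6534 µg/mL)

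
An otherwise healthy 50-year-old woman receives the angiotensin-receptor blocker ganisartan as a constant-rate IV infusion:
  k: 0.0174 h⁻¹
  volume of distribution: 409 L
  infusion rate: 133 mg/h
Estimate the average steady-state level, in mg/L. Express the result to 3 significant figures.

CL = k × Vd = 0.01740 × 409 = 7.117 L/h
At steady state Css = R₀ / CL = 133 / 7.117 = 18.69 mg/L

18.7 mg/L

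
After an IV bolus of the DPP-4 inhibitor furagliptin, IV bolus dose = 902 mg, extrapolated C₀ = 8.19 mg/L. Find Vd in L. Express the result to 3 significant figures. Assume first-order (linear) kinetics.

110 L

Vd = Dose / C₀ = 902.0 / 8.19 = 110.1 L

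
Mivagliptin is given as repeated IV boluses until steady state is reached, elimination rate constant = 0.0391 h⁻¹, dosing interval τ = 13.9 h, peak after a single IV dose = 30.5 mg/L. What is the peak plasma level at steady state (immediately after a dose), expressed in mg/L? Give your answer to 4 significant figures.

72.74 mg/L

e^(−kτ) = e^(−0.03910 × 13.9) = 0.5807
Accumulation ratio R = 1 / (1 − e^(−kτ)) = 1 / (1 − 0.5807) = 2.385
Steady-state peak = C₀ × R = 30.5 × 2.385 = 72.74 mg/L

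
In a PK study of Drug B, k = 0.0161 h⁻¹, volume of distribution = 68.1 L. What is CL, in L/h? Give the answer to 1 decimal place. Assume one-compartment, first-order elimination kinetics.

1.1 L/h

CL = k × Vd = 0.0161 × 68.1 = 1.096 L/h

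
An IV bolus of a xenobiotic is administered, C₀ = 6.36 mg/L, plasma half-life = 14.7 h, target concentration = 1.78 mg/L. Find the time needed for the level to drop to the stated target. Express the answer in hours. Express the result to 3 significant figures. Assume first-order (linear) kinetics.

k = ln2 / t½ = 0.693147 / 14.7 = 0.04715 h⁻¹
t = ln(C₀ / C) / k = ln(6.360 / 1.78) / 0.04715
  = ln(3.573) / 0.04715 = 1.273 / 0.04715 = 27.00 h

27.0 h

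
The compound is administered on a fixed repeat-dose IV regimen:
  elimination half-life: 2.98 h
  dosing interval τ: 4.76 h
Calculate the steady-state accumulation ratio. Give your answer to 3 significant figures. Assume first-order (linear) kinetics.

1.49

k = ln2 / t½ = 0.693147 / 2.98 = 0.2326 h⁻¹
e^(−kτ) = e^(−0.2326 × 4.76) = 0.3305
Accumulation ratio R = 1 / (1 − e^(−kτ)) = 1 / (1 − 0.3305) = 1.494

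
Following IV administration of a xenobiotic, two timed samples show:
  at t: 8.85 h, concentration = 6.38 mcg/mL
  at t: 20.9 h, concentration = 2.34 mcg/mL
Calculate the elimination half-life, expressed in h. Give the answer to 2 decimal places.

8.33 h

k = ln(C₁/C₂) / (t₂ − t₁) = ln(6.38/2.34) / (20.9 − 8.85)
  = 1.003 / 12.05 = 0.08324 h⁻¹
t½ = ln2 / k = 0.693147 / 0.08324 = 8.327 h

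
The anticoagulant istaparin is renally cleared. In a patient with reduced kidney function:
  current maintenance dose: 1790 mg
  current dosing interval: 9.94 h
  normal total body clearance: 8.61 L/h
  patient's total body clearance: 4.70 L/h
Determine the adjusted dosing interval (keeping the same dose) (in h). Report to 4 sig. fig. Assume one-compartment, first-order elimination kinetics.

18.21 h

To keep the same average steady-state level, dosing rate must scale with clearance.
CL ratio = 4.70 / 8.61 = 0.5459
New interval (same dose) = 9.94 / 0.5459 = 18.21 h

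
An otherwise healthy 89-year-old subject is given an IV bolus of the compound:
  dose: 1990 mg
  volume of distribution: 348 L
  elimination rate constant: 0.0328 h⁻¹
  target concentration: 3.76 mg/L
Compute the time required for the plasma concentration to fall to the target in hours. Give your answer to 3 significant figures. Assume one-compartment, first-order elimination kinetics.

12.8 h

C₀ = Dose / Vd = 1990 / 348 = 5.718 mg/L
t = ln(C₀ / C) / k = ln(5.718 / 3.76) / 0.03280
  = ln(1.521) / 0.03280 = 0.4194 / 0.03280 = 12.79 h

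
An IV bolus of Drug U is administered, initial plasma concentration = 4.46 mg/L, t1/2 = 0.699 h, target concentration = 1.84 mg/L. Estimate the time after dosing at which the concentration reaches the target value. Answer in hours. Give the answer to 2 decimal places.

0.89 h

k = ln2 / t½ = 0.693147 / 0.699 = 0.9916 h⁻¹
t = ln(C₀ / C) / k = ln(4.460 / 1.84) / 0.9916
  = ln(2.424) / 0.9916 = 0.8854 / 0.9916 = 0.8929 h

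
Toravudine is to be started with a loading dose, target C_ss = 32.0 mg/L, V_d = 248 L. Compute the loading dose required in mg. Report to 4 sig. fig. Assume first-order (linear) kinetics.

LD = Css × Vd = 32.0 × 248 = 7936 mg

7936 mg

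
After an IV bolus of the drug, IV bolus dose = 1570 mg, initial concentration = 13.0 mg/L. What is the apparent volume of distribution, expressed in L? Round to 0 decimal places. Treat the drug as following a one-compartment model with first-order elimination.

121 L

Vd = Dose / C₀ = 1570 / 13.0 = 120.8 L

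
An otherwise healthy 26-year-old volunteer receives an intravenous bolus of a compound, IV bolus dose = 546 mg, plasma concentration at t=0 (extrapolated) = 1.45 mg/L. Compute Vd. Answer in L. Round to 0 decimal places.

Vd = Dose / C₀ = 546.0 / 1.45 = 376.6 L

377 L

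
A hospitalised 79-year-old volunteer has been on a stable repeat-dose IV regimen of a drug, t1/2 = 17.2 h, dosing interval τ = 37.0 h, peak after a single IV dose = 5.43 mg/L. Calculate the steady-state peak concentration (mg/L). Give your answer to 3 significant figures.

k = ln2 / t½ = 0.693147 / 17.2 = 0.04030 h⁻¹
e^(−kτ) = e^(−0.04030 × 37.0) = 0.2251
Accumulation ratio R = 1 / (1 − e^(−kτ)) = 1 / (1 − 0.2251) = 1.290
Steady-state peak = C₀ × R = 5.43 × 1.290 = 7.005 mg/L

7.01 mg/L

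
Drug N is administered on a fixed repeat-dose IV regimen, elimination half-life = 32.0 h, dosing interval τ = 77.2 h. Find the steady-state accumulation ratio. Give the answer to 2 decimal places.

k = ln2 / t½ = 0.693147 / 32.0 = 0.02166 h⁻¹
e^(−kτ) = e^(−0.02166 × 77.2) = 0.1878
Accumulation ratio R = 1 / (1 − e^(−kτ)) = 1 / (1 − 0.1878) = 1.231

1.23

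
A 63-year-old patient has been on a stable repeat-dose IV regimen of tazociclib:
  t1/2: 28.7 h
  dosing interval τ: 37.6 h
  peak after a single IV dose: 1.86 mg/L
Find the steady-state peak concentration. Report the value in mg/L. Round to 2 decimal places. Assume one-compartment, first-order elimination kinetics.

k = ln2 / t½ = 0.693147 / 28.7 = 0.02415 h⁻¹
e^(−kτ) = e^(−0.02415 × 37.6) = 0.4033
Accumulation ratio R = 1 / (1 − e^(−kτ)) = 1 / (1 − 0.4033) = 1.676
Steady-state peak = C₀ × R = 1.86 × 1.676 = 3.117 mg/L

3.12 mg/L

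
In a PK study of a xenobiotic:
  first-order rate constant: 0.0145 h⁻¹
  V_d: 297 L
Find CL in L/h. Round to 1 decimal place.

CL = k × Vd = 0.0145 × 297 = 4.307 L/h

4.3 L/h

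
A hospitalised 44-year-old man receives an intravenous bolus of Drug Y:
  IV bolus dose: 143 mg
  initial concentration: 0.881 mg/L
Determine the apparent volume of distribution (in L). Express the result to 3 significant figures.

Vd = Dose / C₀ = 143.0 / 0.881 = 162.3 L

162 L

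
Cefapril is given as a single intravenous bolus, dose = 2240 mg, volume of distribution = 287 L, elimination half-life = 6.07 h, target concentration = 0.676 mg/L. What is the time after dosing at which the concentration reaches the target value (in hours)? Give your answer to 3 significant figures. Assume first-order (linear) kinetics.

21.4 h

C₀ = Dose / Vd = 2240 / 287 = 7.805 mg/L
k = ln2 / t½ = 0.693147 / 6.07 = 0.1142 h⁻¹
t = ln(C₀ / C) / k = ln(7.805 / 0.676) / 0.1142
  = ln(11.55) / 0.1142 = 2.447 / 0.1142 = 21.43 h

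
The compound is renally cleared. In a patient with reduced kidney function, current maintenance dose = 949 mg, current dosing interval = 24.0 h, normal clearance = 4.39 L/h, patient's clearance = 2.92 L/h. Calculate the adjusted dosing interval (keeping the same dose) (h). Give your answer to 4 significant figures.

To keep the same average steady-state level, dosing rate must scale with clearance.
CL ratio = 2.92 / 4.39 = 0.6651
New interval (same dose) = 24.0 / 0.6651 = 36.08 h

36.08 h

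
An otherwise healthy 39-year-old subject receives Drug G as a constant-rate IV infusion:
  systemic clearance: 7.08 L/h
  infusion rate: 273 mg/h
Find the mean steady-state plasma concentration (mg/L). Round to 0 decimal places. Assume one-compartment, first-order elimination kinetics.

39 mg/L

At steady state Css = R₀ / CL = 273 / 7.080 = 38.56 mg/L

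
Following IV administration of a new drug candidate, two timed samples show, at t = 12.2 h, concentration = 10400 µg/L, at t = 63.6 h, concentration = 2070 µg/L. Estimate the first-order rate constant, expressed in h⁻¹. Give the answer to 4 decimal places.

0.0314 h⁻¹

k = ln(C₁/C₂) / (t₂ − t₁) = ln(10400/2070) / (63.6 − 12.2)
  = 1.614 / 51.40 = 0.03140 h⁻¹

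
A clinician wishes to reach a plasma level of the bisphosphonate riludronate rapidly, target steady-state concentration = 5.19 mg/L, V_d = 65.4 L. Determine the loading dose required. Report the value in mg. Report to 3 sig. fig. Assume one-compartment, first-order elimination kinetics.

339 mg

LD = Css × Vd = 5.19 × 65.4 = 339.4 mg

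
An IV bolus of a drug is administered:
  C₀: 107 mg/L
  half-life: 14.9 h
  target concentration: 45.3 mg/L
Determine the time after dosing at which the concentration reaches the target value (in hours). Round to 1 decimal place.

18.5 h

k = ln2 / t½ = 0.693147 / 14.9 = 0.04652 h⁻¹
t = ln(C₀ / C) / k = ln(107.0 / 45.3) / 0.04652
  = ln(2.362) / 0.04652 = 0.8595 / 0.04652 = 18.48 h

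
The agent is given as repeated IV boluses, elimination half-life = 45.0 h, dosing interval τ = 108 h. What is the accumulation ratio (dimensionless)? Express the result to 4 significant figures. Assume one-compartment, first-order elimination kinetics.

k = ln2 / t½ = 0.693147 / 45.0 = 0.01540 h⁻¹
e^(−kτ) = e^(−0.01540 × 108) = 0.1895
Accumulation ratio R = 1 / (1 − e^(−kτ)) = 1 / (1 − 0.1895) = 1.234

1.234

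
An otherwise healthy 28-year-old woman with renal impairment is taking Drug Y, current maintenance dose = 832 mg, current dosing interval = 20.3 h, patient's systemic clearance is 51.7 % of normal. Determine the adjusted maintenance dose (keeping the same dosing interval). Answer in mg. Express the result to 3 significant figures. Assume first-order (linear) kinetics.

430 mg

To keep the same average steady-state level, dosing rate must scale with clearance.
CL ratio = 51.7 / 100 = 0.5170
New dose (same interval) = 832 × 0.5170 = 430.1 mg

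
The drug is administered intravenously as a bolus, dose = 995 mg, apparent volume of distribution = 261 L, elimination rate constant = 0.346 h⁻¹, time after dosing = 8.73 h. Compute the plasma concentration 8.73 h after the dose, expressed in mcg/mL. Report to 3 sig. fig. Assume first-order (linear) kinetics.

C₀ = Dose / Vd = 995.0 / 261 = 3.812 mg/L
C = C₀ · e^(−k·t) = 3.812 × e^(−0.3460 × 8.73)
  = 3.812 × 0.04877 = 0.1859 mg/L
(0.1859 mg/L = 0.1859 mcg/mL)

0.186 mcg/mL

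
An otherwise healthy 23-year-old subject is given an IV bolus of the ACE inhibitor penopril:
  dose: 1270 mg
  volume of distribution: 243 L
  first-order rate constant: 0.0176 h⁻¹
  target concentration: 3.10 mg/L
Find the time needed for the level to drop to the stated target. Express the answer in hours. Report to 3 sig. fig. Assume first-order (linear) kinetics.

29.7 h

C₀ = Dose / Vd = 1270 / 243 = 5.226 mg/L
t = ln(C₀ / C) / k = ln(5.226 / 3.10) / 0.01760
  = ln(1.686) / 0.01760 = 0.5224 / 0.01760 = 29.68 h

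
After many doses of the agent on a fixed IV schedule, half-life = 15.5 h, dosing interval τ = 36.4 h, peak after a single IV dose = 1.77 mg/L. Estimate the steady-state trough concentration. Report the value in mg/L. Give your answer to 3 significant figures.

0.432 mg/L

k = ln2 / t½ = 0.693147 / 15.5 = 0.04472 h⁻¹
e^(−kτ) = e^(−0.04472 × 36.4) = 0.1964
Accumulation ratio R = 1 / (1 − e^(−kτ)) = 1 / (1 − 0.1964) = 1.244
Steady-state trough = C₀ × R × e^(−kτ) = 1.77 × 1.244 × 0.1964 = 0.4324 mg/L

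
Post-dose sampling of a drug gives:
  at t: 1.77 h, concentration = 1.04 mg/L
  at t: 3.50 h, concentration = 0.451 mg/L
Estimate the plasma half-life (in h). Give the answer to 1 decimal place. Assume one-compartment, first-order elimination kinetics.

1.4 h

k = ln(C₁/C₂) / (t₂ − t₁) = ln(1.04/0.451) / (3.50 − 1.77)
  = 0.8355 / 1.730 = 0.4829 h⁻¹
t½ = ln2 / k = 0.693147 / 0.4829 = 1.435 h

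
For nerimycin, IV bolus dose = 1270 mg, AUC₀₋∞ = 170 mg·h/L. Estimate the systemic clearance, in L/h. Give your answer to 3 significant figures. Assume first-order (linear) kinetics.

CL = Dose / AUC = 1270 / 170 = 7.471 L/h

7.47 L/h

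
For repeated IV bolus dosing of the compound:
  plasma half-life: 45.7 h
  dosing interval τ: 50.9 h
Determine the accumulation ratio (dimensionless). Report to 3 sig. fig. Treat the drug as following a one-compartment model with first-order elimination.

1.86

k = ln2 / t½ = 0.693147 / 45.7 = 0.01517 h⁻¹
e^(−kτ) = e^(−0.01517 × 50.9) = 0.4620
Accumulation ratio R = 1 / (1 − e^(−kτ)) = 1 / (1 − 0.4620) = 1.859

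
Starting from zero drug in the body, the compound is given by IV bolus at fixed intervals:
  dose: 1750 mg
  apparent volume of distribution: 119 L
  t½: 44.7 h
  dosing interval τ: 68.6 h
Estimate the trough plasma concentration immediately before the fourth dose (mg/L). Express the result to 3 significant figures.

7.43 mg/L

C₀ per dose = Dose / Vd = 1750 / 119 = 14.71 mg/L
k = ln2 / t½ = 0.693147 / 44.7 = 0.01551 h⁻¹
Fraction remaining after one interval: r = e^(−kτ) = e^(−0.01551 × 68.6) = 0.3451
Before dose 4, 3 doses have been given (aged 1τ, 2τ, 3τ).
C_trough = C₀ × (r + r² + … + r^3) = C₀ × r(1−r^3)/(1−r)
        = 14.71 × 0.3451 × (1 − 0.04110) / (1 − 0.3451) = 7.433 mg/L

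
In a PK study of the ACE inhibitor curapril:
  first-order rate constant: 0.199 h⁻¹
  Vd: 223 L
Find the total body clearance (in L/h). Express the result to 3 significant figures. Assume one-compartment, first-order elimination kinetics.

CL = k × Vd = 0.199 × 223 = 44.38 L/h

44.4 L/h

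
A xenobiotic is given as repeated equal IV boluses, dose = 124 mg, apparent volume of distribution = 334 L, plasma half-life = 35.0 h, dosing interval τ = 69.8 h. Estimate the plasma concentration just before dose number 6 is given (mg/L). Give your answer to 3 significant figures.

C₀ per dose = Dose / Vd = 124 / 334 = 0.3713 mg/L
k = ln2 / t½ = 0.693147 / 35.0 = 0.01980 h⁻¹
Fraction remaining after one interval: r = e^(−kτ) = e^(−0.01980 × 69.8) = 0.2511
Before dose 6, 5 doses have been given (aged 1τ, 2τ, 3τ, 4τ, 5τ).
C_trough = C₀ × (r + r² + … + r^5) = C₀ × r(1−r^5)/(1−r)
        = 0.3713 × 0.2511 × (1 − 0.0009982) / (1 − 0.2511) = 0.1244 mg/L

0.124 mg/L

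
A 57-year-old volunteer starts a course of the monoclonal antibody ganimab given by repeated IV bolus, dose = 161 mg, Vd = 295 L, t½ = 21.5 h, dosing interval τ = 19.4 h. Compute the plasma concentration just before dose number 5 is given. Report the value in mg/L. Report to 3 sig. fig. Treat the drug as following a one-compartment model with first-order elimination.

0.577 mg/L

C₀ per dose = Dose / Vd = 161 / 295 = 0.5458 mg/L
k = ln2 / t½ = 0.693147 / 21.5 = 0.03224 h⁻¹
Fraction remaining after one interval: r = e^(−kτ) = e^(−0.03224 × 19.4) = 0.5350
Before dose 5, 4 doses have been given (aged 1τ, 2τ, 3τ, 4τ).
C_trough = C₀ × (r + r² + … + r^4) = C₀ × r(1−r^4)/(1−r)
        = 0.5458 × 0.5350 × (1 − 0.08192) / (1 − 0.5350) = 0.5765 mg/L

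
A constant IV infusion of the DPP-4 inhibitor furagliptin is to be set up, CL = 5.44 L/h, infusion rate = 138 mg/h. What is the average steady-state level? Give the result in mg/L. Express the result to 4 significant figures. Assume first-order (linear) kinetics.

At steady state Css = R₀ / CL = 138 / 5.440 = 25.37 mg/L

25.37 mg/L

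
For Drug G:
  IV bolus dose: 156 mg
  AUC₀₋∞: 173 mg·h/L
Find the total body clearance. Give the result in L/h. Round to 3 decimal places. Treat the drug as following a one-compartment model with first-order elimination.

CL = Dose / AUC = 156 / 173 = 0.9017 L/h

0.902 L/h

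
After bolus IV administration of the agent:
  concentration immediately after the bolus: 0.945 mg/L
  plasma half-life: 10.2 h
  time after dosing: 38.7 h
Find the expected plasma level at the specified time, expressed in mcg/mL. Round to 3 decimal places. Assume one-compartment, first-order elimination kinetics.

k = ln2 / t½ = 0.693147 / 10.2 = 0.06796 h⁻¹
C = C₀ · e^(−k·t) = 0.9450 × e^(−0.06796 × 38.7)
  = 0.9450 × 0.07207 = 0.06811 mg/L
(0.06811 mg/L = 0.06811 mcg/mL)

0.068 mcg/mL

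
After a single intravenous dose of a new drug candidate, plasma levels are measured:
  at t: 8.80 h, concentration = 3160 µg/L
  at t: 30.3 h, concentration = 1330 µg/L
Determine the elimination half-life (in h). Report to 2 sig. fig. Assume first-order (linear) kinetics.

17 h

k = ln(C₁/C₂) / (t₂ − t₁) = ln(3160/1330) / (30.3 − 8.80)
  = 0.8654 / 21.50 = 0.04025 h⁻¹
t½ = ln2 / k = 0.693147 / 0.04025 = 17.22 h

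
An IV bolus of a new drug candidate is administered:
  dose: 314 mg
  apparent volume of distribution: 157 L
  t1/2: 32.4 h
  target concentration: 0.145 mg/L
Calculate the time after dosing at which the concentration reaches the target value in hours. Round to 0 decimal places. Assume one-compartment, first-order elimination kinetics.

123 h

C₀ = Dose / Vd = 314.0 / 157 = 2.000 mg/L
k = ln2 / t½ = 0.693147 / 32.4 = 0.02139 h⁻¹
t = ln(C₀ / C) / k = ln(2.000 / 0.145) / 0.02139
  = ln(13.79) / 0.02139 = 2.624 / 0.02139 = 122.7 h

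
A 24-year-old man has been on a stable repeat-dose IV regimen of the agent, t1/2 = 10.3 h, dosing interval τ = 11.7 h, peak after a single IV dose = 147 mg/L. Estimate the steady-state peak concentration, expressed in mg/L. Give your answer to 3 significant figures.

k = ln2 / t½ = 0.693147 / 10.3 = 0.06730 h⁻¹
e^(−kτ) = e^(−0.06730 × 11.7) = 0.4550
Accumulation ratio R = 1 / (1 − e^(−kτ)) = 1 / (1 − 0.4550) = 1.835
Steady-state peak = C₀ × R = 147 × 1.835 = 269.7 mg/L

270 mg/L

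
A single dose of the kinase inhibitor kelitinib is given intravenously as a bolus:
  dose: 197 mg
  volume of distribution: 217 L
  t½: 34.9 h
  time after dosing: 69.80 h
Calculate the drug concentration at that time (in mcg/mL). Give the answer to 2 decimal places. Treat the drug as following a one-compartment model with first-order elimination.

C₀ = Dose / Vd = 197.0 / 217 = 0.9078 mg/L
k = ln2 / t½ = 0.693147 / 34.9 = 0.01986 h⁻¹
t / t½ = 69.80 / 34.9 = 2 half-lives
C = C₀ × (1/2)^2 = 0.9078 × 0.2500 = 0.2270 mg/L
(0.2270 mg/L = 0.2270 mcg/mL)

0.23 mcg/mL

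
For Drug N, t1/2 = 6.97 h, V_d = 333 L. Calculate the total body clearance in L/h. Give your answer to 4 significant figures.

k = ln2 / t½ = 0.693147 / 6.97 = 0.09945 h⁻¹
CL = k × Vd = 0.09945 × 333 = 33.12 L/h

33.12 L/h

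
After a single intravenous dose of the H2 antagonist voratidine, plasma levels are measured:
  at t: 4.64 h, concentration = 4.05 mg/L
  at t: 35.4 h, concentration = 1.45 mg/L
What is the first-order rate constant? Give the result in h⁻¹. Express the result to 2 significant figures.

0.033 h⁻¹

k = ln(C₁/C₂) / (t₂ − t₁) = ln(4.05/1.45) / (35.4 − 4.64)
  = 1.027 / 30.76 = 0.03339 h⁻¹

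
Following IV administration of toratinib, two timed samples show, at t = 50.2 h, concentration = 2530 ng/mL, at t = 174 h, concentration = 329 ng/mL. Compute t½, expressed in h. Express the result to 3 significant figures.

k = ln(C₁/C₂) / (t₂ − t₁) = ln(2530/329) / (174 − 50.2)
  = 2.040 / 123.8 = 0.01648 h⁻¹
t½ = ln2 / k = 0.693147 / 0.01648 = 42.06 h

42.1 h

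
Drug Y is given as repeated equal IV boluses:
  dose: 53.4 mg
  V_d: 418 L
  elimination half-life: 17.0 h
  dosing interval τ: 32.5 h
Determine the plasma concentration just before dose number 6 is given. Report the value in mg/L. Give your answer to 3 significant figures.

C₀ per dose = Dose / Vd = 53.4 / 418 = 0.1278 mg/L
k = ln2 / t½ = 0.693147 / 17.0 = 0.04077 h⁻¹
Fraction remaining after one interval: r = e^(−kτ) = e^(−0.04077 × 32.5) = 0.2658
Before dose 6, 5 doses have been given (aged 1τ, 2τ, 3τ, 4τ, 5τ).
C_trough = C₀ × (r + r² + … + r^5) = C₀ × r(1−r^5)/(1−r)
        = 0.1278 × 0.2658 × (1 − 0.001327) / (1 − 0.2658) = 0.04621 mg/L

0.0462 mg/L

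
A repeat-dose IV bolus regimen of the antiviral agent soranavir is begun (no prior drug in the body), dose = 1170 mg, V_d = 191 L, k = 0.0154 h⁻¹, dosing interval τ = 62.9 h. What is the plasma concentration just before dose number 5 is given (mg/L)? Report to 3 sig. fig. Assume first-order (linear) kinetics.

C₀ per dose = Dose / Vd = 1170 / 191 = 6.126 mg/L
Fraction remaining after one interval: r = e^(−kτ) = e^(−0.01540 × 62.9) = 0.3796
Before dose 5, 4 doses have been given (aged 1τ, 2τ, 3τ, 4τ).
C_trough = C₀ × (r + r² + … + r^4) = C₀ × r(1−r^4)/(1−r)
        = 6.126 × 0.3796 × (1 − 0.02076) / (1 − 0.3796) = 3.670 mg/L

3.67 mg/L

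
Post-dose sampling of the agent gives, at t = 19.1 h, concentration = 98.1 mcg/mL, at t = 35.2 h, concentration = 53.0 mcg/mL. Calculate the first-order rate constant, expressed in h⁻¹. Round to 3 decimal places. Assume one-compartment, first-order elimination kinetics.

k = ln(C₁/C₂) / (t₂ − t₁) = ln(98.1/53.0) / (35.2 − 19.1)
  = 0.6157 / 16.10 = 0.03824 h⁻¹

0.038 h⁻¹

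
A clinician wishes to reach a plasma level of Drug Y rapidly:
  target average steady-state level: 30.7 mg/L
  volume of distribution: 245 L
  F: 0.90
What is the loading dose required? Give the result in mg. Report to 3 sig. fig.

8360 mg

LD = Css × Vd / F = 30.7 × 245 / 0.90 = 8357 mg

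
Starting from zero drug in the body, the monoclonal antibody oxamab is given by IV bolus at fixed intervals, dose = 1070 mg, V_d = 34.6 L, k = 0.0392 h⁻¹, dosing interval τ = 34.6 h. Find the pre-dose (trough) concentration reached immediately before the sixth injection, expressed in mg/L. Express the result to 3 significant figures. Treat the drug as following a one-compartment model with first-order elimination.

C₀ per dose = Dose / Vd = 1070 / 34.6 = 30.92 mg/L
Fraction remaining after one interval: r = e^(−kτ) = e^(−0.03920 × 34.6) = 0.2576
Before dose 6, 5 doses have been given (aged 1τ, 2τ, 3τ, 4τ, 5τ).
C_trough = C₀ × (r + r² + … + r^5) = C₀ × r(1−r^5)/(1−r)
        = 30.92 × 0.2576 × (1 − 0.001134) / (1 − 0.2576) = 10.72 mg/L

10.7 mg/L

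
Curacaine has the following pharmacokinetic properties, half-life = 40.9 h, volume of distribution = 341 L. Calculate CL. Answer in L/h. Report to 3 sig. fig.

k = ln2 / t½ = 0.693147 / 40.9 = 0.01695 h⁻¹
CL = k × Vd = 0.01695 × 341 = 5.780 L/h

5.78 L/h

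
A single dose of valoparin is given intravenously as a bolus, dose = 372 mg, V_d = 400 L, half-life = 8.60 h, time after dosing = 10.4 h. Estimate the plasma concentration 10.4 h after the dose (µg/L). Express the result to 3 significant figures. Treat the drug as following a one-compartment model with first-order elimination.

402 µg/L

C₀ = Dose / Vd = 372.0 / 400 = 0.9300 mg/L
k = ln2 / t½ = 0.693147 / 8.60 = 0.08060 h⁻¹
C = C₀ · e^(−k·t) = 0.9300 × e^(−0.08060 × 10.4)
  = 0.9300 × 0.4325 = 0.4022 mg/L
Convert: 0.4022 mg/L × 1000 = 402.2 µg/L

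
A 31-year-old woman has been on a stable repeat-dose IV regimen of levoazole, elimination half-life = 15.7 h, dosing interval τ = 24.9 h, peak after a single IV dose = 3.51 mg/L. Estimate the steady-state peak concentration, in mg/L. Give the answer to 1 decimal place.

k = ln2 / t½ = 0.693147 / 15.7 = 0.04415 h⁻¹
e^(−kτ) = e^(−0.04415 × 24.9) = 0.3331
Accumulation ratio R = 1 / (1 − e^(−kτ)) = 1 / (1 − 0.3331) = 1.499
Steady-state peak = C₀ × R = 3.51 × 1.499 = 5.261 mg/L

5.3 mg/L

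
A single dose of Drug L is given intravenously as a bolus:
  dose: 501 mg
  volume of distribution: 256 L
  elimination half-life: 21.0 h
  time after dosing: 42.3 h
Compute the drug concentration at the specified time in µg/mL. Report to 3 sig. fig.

C₀ = Dose / Vd = 501.0 / 256 = 1.957 mg/L
k = ln2 / t½ = 0.693147 / 21.0 = 0.03301 h⁻¹
C = C₀ · e^(−k·t) = 1.957 × e^(−0.03301 × 42.3)
  = 1.957 × 0.2475 = 0.4844 mg/L
(0.4844 mg/L = 0.4844 µg/mL)

0.484 µg/mL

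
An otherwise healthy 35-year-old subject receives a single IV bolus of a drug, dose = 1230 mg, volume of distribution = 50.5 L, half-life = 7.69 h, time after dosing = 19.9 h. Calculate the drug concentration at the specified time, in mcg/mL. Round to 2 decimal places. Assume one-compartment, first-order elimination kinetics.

4.05 mcg/mL

C₀ = Dose / Vd = 1230 / 50.5 = 24.36 mg/L
k = ln2 / t½ = 0.693147 / 7.69 = 0.09014 h⁻¹
C = C₀ · e^(−k·t) = 24.36 × e^(−0.09014 × 19.9)
  = 24.36 × 0.1663 = 4.051 mg/L
(4.051 mg/L = 4.051 mcg/mL)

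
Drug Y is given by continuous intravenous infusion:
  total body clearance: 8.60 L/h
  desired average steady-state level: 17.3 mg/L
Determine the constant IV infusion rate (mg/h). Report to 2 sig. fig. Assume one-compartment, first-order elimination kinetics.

At steady state, infusion rate R₀ = Css × CL = 17.3 × 8.600 = 148.8 mg/h

150 mg/h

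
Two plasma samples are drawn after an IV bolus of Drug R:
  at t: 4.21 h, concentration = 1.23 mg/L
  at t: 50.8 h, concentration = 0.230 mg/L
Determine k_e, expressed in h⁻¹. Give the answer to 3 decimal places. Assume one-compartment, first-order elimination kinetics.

k = ln(C₁/C₂) / (t₂ − t₁) = ln(1.23/0.230) / (50.8 − 4.21)
  = 1.677 / 46.59 = 0.03599 h⁻¹

0.036 h⁻¹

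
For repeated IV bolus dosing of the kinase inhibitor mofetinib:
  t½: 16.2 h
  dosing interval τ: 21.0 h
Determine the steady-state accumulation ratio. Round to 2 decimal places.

1.69

k = ln2 / t½ = 0.693147 / 16.2 = 0.04279 h⁻¹
e^(−kτ) = e^(−0.04279 × 21.0) = 0.4071
Accumulation ratio R = 1 / (1 − e^(−kτ)) = 1 / (1 − 0.4071) = 1.687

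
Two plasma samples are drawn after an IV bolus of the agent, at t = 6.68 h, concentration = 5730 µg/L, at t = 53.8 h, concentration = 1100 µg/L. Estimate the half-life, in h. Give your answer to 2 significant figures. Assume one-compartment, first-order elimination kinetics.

20 h

k = ln(C₁/C₂) / (t₂ − t₁) = ln(5730/1100) / (53.8 − 6.68)
  = 1.650 / 47.12 = 0.03502 h⁻¹
t½ = ln2 / k = 0.693147 / 0.03502 = 19.79 h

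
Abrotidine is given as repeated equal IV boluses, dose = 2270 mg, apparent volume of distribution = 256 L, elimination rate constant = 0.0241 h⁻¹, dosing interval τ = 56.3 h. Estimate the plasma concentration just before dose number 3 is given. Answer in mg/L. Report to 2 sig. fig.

C₀ per dose = Dose / Vd = 2270 / 256 = 8.867 mg/L
Fraction remaining after one interval: r = e^(−kτ) = e^(−0.02410 × 56.3) = 0.2575
Before dose 3, 2 doses have been given (aged 1τ, 2τ).
C_trough = C₀ × (r + r²) = 8.867 × (0.2575 + 0.06631) = 2.871 mg/L

2.9 mg/L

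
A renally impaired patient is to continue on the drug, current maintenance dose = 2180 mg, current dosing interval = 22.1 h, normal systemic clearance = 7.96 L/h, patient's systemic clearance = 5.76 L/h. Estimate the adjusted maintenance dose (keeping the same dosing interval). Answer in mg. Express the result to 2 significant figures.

To keep the same average steady-state level, dosing rate must scale with clearance.
CL ratio = 5.76 / 7.96 = 0.7236
New dose (same interval) = 2180 × 0.7236 = 1577 mg

1600 mg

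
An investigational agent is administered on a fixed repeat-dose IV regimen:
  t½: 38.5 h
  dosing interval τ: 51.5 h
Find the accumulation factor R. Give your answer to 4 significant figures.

1.655

k = ln2 / t½ = 0.693147 / 38.5 = 0.01800 h⁻¹
e^(−kτ) = e^(−0.01800 × 51.5) = 0.3957
Accumulation ratio R = 1 / (1 − e^(−kτ)) = 1 / (1 − 0.3957) = 1.655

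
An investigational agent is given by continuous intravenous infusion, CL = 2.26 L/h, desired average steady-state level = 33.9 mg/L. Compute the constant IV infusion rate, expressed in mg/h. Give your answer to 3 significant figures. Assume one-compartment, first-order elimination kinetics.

76.6 mg/h

At steady state, infusion rate R₀ = Css × CL = 33.9 × 2.260 = 76.61 mg/h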